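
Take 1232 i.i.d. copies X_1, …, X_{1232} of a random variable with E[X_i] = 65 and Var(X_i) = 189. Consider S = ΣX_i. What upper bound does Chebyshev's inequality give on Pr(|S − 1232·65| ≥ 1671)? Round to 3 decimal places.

Var(S) = n·Var(X_i) = 1232·189 = 232848.
Chebyshev: Pr(|S − 1232·65| ≥ 1671) ≤ Var(S)/1671² = 232848/2792241 = 0.0834.

0.083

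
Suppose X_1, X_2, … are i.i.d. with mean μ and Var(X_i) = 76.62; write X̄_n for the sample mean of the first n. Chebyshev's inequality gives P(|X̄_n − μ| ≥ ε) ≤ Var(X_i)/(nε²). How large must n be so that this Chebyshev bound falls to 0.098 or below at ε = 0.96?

Require 76.62/(n·0.96²) ≤ 0.098, i.e. n ≥ 76.62/(0.098·0.96²) = 848.347.
The smallest integer n is 849.

849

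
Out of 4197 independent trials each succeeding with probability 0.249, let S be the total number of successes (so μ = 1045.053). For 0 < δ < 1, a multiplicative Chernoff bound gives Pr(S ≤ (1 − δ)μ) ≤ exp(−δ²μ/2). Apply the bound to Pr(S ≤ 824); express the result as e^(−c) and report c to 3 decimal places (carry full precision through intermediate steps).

23.379

Write 824 = (1 − δ)μ, so δ = 1 − 824/1045.053 = 0.2115232…
Then the exponent is δ²μ/2 = (μ − 824)²/(2μ) = 23.378924.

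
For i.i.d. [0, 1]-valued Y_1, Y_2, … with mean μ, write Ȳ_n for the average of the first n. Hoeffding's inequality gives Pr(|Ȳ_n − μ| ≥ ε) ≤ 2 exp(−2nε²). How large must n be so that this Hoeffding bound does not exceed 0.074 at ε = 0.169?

Require 2·exp(−2nε²) ≤ 0.074, i.e. 2nε² ≥ ln(2/0.074) = 3.296837.
So n ≥ 3.296837 / (2·0.169²) = 57.716.
The smallest integer n is 58.

58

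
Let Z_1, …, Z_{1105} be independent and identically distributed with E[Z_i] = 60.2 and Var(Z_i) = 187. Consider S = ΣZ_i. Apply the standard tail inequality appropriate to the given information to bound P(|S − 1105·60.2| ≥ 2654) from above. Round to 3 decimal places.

With mean and variance of each term known, Chebyshev's inequality bounds the deviation of the sum (or sample mean).
Var(S) = n·Var(Z_i) = 1105·187 = 206635.
Chebyshev: P(|S − 1105·60.2| ≥ 2654) ≤ Var(S)/2654² = 206635/7043716 = 0.0293.

0.029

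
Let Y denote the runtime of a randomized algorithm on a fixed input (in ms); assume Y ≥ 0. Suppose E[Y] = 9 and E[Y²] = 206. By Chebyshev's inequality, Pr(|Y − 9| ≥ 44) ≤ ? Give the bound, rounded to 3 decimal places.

Var(Y) = E[Y²] − (E[Y])² = 206 − 81 = 125.
Chebyshev's inequality: Pr(|Y − μ| ≥ t) ≤ Var(Y)/t² = 125/1936 = 0.0646.

0.065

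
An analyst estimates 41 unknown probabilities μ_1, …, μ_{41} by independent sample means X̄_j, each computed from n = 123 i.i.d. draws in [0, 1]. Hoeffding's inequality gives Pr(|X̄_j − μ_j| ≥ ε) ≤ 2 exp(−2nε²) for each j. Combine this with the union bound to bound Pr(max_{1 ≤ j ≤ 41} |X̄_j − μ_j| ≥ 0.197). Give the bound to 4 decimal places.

Per-experiment Hoeffding bound: 2·exp(−2·123·0.197²) = 2·exp(−9.54701) = 0.00014283.
Union bound over 41 events: 41·0.00014283 = 0.00586.

0.0059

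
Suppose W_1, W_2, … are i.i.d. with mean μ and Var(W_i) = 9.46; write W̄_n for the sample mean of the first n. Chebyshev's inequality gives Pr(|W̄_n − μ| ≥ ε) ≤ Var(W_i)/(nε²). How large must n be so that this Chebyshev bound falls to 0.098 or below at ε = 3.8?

Require 9.46/(n·3.8²) ≤ 0.098, i.e. n ≥ 9.46/(0.098·3.8²) = 6.685.
The smallest integer n is 7.

7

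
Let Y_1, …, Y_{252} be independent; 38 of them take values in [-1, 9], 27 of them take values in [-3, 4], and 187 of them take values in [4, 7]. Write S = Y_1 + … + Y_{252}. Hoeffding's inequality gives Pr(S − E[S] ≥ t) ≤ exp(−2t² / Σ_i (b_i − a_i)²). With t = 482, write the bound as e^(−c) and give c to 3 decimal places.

68.270

Σ(b_i − a_i)² = 38·10² + 27·7² + 187·3² = 6806.
c = 2t² / 6806 = 2·482² / 6806 = 68.2703.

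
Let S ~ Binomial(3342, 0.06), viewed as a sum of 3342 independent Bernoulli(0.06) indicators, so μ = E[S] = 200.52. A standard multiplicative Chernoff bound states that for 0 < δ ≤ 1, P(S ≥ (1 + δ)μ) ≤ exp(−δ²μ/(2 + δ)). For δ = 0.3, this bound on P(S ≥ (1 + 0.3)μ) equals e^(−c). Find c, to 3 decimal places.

c = δ²μ/(2 + δ) = 0.3²·200.52/(2 + 0.3) = 7.8464.

7.846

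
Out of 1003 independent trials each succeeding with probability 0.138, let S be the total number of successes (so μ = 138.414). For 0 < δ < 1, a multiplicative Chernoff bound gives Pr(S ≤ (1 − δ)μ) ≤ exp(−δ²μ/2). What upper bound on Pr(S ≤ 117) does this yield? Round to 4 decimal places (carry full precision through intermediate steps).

Write 117 = (1 − δ)μ, so δ = 1 − 117/138.414 = 0.1547098…
Then the exponent is δ²μ/2 = (μ − 117)²/(2μ) = 1.656478.
Bound = exp(−1.656478) = 0.19081.

0.1908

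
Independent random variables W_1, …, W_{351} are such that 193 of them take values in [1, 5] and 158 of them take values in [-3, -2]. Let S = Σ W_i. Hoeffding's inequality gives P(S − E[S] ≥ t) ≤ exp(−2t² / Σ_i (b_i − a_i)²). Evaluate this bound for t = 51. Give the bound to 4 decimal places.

0.2014

Σ(b_i − a_i)² = 193·4² + 158·1² = 3246.
Exponent = 2·51² / 3246 = 1.60259.
Bound = exp(−1.60259) = 0.20137.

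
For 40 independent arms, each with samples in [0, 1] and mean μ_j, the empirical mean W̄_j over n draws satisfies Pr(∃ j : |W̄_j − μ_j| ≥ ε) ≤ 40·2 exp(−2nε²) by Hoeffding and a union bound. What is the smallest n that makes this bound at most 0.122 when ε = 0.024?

Need 2·40·exp(−2nε²) ≤ 0.122, i.e. exp(−2nε²) ≤ 0.122/80.
So 2nε² ≥ ln(80/0.122) = 6.485761.
Hence n ≥ 6.485761/(2·0.024²) = 5630.001.
The smallest integer n is 5631.

5631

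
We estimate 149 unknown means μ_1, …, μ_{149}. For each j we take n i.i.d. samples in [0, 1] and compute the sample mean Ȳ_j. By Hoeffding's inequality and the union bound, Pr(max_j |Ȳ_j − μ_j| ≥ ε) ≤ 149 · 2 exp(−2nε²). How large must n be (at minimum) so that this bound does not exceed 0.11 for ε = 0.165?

146

Need 2·149·exp(−2nε²) ≤ 0.11, i.e. exp(−2nε²) ≤ 0.11/298.
So 2nε² ≥ ln(298/0.11) = 7.904368.
Hence n ≥ 7.904368/(2·0.165²) = 145.167.
The smallest integer n is 146.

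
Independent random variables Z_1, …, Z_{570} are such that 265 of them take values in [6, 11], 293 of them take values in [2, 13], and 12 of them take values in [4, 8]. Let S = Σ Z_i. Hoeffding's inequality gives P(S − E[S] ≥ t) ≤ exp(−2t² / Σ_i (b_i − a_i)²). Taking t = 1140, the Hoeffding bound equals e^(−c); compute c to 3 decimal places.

Σ(b_i − a_i)² = 265·5² + 293·11² + 12·4² = 42270.
c = 2t² / 42270 = 2·1140² / 42270 = 61.4904.

61.490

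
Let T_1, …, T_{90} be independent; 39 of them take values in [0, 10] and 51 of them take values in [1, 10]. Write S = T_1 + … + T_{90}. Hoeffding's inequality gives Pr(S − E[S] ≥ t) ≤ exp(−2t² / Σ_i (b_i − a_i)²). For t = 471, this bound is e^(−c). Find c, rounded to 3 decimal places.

Σ(b_i − a_i)² = 39·10² + 51·9² = 8031.
c = 2t² / 8031 = 2·471² / 8031 = 55.2462.

55.246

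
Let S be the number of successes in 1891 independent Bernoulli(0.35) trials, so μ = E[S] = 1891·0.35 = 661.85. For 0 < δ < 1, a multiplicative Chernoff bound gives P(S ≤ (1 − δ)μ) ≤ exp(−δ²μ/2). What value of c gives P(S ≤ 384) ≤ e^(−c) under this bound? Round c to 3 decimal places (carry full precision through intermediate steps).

Write 384 = (1 − δ)μ, so δ = 1 − 384/661.85 = 0.4198081…
Then the exponent is δ²μ/2 = (μ − 384)²/(2μ) = 58.321842.

58.322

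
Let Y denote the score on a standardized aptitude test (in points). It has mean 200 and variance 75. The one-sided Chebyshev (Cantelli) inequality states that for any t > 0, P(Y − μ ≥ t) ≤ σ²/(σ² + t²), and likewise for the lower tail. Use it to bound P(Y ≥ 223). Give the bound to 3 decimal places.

0.124

Here σ² = 75 and t = 23, so σ² + t² = 604.
Cantelli's bound: 75/604 = 0.1242.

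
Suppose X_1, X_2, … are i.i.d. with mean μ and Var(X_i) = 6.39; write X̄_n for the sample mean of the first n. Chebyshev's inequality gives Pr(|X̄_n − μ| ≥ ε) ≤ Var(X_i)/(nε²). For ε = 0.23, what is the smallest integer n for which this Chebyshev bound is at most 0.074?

Require 6.39/(n·0.23²) ≤ 0.074, i.e. n ≥ 6.39/(0.074·0.23²) = 1632.351.
The smallest integer n is 1633.

1633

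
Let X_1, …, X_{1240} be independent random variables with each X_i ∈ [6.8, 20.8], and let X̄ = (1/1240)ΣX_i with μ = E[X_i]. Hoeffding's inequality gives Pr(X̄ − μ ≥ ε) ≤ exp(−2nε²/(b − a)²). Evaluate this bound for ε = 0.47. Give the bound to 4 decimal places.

0.0611

Exponent: 2nε²/(b − a)² = 2·1240·0.47² / 14² = 2.79506.
Bound = exp(−2.79506) = 0.06111.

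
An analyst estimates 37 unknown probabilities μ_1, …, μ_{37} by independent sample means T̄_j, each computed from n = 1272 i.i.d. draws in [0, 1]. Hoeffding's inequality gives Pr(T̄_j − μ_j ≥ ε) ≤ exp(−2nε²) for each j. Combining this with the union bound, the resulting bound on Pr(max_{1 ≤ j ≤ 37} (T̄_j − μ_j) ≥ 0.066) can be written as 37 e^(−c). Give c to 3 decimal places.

Union bound over the 37 events: Pr(max_{1 ≤ j ≤ 37} (T̄_j − μ_j) ≥ 0.066) ≤ 37·exp(−2nε²) = 37 exp(−2·1272·0.066²).
So c = 2·1272·0.066² = 11.0817.

11.082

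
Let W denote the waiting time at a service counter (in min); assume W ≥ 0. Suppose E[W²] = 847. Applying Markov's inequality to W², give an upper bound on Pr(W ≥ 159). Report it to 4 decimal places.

Since W ≥ 0, the event {W ≥ 159} is the same as {W² ≥ 25281}.
Markov's inequality applied to W² gives Pr(W² ≥ 25281) ≤ E[W²]/25281 = 847/25281 = 0.0335.

0.0335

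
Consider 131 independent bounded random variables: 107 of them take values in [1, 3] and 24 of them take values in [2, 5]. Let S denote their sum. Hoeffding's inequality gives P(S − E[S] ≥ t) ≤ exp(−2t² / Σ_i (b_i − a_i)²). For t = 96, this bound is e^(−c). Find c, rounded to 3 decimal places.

28.621

Σ(b_i − a_i)² = 107·2² + 24·3² = 644.
c = 2t² / 644 = 2·96² / 644 = 28.6211.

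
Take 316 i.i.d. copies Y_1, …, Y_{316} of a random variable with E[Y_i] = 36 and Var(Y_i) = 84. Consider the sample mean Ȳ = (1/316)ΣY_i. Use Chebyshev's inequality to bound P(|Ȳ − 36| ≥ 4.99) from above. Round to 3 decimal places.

0.011

Var(Ȳ) = Var(Y_i)/n = 84/316 = 0.26582.
Chebyshev: P(|Ȳ − 36| ≥ 4.99) ≤ Var(Ȳ)/(4.99)² = 84/(316·4.99²) = 0.0107.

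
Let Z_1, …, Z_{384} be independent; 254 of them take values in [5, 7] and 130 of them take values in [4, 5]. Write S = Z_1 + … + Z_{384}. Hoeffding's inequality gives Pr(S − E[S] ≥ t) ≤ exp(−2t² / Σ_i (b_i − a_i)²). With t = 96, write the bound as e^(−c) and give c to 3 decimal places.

16.084

Σ(b_i − a_i)² = 254·2² + 130·1² = 1146.
c = 2t² / 1146 = 2·96² / 1146 = 16.0838.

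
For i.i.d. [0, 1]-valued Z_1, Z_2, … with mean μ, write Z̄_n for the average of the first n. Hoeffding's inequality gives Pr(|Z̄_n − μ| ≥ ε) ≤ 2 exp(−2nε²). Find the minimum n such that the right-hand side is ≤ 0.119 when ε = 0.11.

117

Require 2·exp(−2nε²) ≤ 0.119, i.e. 2nε² ≥ ln(2/0.119) = 2.821779.
So n ≥ 2.821779 / (2·0.11²) = 116.602.
The smallest integer n is 117.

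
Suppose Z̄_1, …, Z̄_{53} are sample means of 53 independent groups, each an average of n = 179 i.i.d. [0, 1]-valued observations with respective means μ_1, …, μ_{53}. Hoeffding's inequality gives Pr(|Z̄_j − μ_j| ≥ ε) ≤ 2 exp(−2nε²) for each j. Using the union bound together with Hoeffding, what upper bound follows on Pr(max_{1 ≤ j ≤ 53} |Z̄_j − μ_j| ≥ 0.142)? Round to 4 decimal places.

0.0777

Per-experiment Hoeffding bound: 2·exp(−2·179·0.142²) = 2·exp(−7.21871) = 0.0014655.
Union bound over 53 events: 53·0.0014655 = 0.07767.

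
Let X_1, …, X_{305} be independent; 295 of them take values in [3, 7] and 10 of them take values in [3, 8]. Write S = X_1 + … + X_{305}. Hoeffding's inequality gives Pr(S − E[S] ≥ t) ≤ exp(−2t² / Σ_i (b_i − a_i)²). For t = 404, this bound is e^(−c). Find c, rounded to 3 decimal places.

65.680

Σ(b_i − a_i)² = 295·4² + 10·5² = 4970.
c = 2t² / 4970 = 2·404² / 4970 = 65.6805.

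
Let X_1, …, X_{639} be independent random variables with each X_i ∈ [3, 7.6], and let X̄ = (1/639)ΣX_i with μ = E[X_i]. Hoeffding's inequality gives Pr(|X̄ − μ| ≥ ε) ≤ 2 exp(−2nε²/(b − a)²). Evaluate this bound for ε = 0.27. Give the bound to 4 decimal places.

Exponent: 2nε²/(b − a)² = 2·639·0.27² / 4.6² = 4.40294.
Bound = 2·exp(−4.40294) = 0.02448.

0.0245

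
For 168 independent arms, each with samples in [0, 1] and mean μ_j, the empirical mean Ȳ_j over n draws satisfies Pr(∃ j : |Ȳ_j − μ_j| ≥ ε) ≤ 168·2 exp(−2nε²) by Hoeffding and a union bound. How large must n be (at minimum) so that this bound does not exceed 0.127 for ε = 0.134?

220

Need 2·168·exp(−2nε²) ≤ 0.127, i.e. exp(−2nε²) ≤ 0.127/336.
So 2nε² ≥ ln(336/0.127) = 7.880679.
Hence n ≥ 7.880679/(2·0.134²) = 219.444.
The smallest integer n is 220.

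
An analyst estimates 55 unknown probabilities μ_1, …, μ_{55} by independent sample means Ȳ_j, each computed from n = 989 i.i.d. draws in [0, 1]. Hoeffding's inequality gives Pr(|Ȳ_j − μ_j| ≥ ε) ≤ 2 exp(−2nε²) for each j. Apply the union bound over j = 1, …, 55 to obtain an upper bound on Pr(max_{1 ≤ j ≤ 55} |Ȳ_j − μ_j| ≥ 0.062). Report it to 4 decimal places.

Per-experiment Hoeffding bound: 2·exp(−2·989·0.062²) = 2·exp(−7.60343) = 0.00099747.
Union bound over 55 events: 55·0.00099747 = 0.05486.

0.0549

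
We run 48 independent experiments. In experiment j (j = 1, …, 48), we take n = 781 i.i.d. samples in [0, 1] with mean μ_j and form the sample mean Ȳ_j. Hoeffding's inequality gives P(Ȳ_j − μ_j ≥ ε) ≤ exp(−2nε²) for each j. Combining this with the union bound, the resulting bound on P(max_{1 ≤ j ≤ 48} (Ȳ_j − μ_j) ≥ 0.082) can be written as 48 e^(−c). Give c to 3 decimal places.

10.503

Union bound over the 48 events: P(max_{1 ≤ j ≤ 48} (Ȳ_j − μ_j) ≥ 0.082) ≤ 48·exp(−2nε²) = 48 exp(−2·781·0.082²).
So c = 2·781·0.082² = 10.5029.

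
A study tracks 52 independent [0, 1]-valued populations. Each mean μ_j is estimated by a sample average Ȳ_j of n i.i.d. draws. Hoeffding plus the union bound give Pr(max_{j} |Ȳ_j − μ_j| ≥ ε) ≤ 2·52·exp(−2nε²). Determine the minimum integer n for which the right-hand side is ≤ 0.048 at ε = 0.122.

Need 2·52·exp(−2nε²) ≤ 0.048, i.e. exp(−2nε²) ≤ 0.048/104.
So 2nε² ≥ ln(104/0.048) = 7.680945.
Hence n ≥ 7.680945/(2·0.122²) = 258.027.
The smallest integer n is 259.

259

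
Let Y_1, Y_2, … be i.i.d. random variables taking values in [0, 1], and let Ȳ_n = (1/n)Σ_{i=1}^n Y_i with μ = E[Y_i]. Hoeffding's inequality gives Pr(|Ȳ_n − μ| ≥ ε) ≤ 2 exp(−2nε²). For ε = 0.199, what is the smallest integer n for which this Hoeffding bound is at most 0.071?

43

Require 2·exp(−2nε²) ≤ 0.071, i.e. 2nε² ≥ ln(2/0.071) = 3.338223.
So n ≥ 3.338223 / (2·0.199²) = 42.148.
The smallest integer n is 43.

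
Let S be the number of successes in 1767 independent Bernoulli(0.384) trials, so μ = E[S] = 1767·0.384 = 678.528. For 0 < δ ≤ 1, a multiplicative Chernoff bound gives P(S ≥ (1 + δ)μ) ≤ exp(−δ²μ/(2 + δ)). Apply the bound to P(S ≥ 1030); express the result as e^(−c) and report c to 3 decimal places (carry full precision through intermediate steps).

Write 1030 = (1 + δ)μ, so δ = 1030/678.528 − 1 = 0.5179919…
Then the exponent is δ²μ/(2 + δ) = (1030 − μ)² / (μ·(2 + δ)) = 72.303507.

72.304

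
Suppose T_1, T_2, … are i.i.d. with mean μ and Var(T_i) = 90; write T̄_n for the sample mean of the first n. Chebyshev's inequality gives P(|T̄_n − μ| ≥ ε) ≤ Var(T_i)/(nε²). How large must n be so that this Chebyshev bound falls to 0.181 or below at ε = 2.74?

67

Require 90/(n·2.74²) ≤ 0.181, i.e. n ≥ 90/(0.181·2.74²) = 66.231.
The smallest integer n is 67.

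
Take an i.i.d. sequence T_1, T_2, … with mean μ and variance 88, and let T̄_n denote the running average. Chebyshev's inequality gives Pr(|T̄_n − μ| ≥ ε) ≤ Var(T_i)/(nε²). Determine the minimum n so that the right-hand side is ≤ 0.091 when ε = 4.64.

Require 88/(n·4.64²) ≤ 0.091, i.e. n ≥ 88/(0.091·4.64²) = 44.916.
The smallest integer n is 45.

45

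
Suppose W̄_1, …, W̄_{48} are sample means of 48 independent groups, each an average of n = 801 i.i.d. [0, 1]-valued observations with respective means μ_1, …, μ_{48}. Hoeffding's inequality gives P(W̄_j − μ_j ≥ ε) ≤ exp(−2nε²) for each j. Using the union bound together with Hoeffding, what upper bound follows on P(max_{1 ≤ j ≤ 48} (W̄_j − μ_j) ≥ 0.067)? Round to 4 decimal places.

0.0361

Per-experiment Hoeffding bound: exp(−2·801·0.067²) = exp(−7.19138) = 0.00075305.
Union bound over 48 events: 48·0.00075305 = 0.03615.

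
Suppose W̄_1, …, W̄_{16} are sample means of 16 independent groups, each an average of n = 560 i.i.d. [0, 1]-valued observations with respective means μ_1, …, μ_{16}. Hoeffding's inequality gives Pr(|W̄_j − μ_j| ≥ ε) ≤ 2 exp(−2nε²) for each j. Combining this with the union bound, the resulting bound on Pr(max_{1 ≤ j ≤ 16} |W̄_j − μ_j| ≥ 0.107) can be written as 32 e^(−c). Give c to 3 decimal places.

Union bound over the 16 events: Pr(max_{1 ≤ j ≤ 16} |W̄_j − μ_j| ≥ 0.107) ≤ 16·2·exp(−2nε²) = 32 exp(−2·560·0.107²).
So c = 2·560·0.107² = 12.8229.

12.823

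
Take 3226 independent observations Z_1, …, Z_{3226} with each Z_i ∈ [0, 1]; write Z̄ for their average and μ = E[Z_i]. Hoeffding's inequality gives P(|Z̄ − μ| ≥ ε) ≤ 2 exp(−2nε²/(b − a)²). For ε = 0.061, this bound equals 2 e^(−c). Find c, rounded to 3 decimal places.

24.008

c = 2nε²/(b − a)² = 2·3226·0.061² / 1² = 24.0079.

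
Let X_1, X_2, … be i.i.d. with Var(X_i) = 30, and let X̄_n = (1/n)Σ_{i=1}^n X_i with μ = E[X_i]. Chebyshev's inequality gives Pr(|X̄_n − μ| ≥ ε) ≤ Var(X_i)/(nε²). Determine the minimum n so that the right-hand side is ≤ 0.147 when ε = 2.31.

Require 30/(n·2.31²) ≤ 0.147, i.e. n ≥ 30/(0.147·2.31²) = 38.245.
The smallest integer n is 39.

39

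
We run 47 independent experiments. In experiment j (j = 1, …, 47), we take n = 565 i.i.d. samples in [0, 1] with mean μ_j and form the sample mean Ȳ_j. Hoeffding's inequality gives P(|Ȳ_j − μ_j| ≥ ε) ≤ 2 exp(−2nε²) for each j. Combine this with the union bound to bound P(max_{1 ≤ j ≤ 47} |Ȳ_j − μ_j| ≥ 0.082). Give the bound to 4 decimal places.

Per-experiment Hoeffding bound: 2·exp(−2·565·0.082²) = 2·exp(−7.59812) = 0.0010028.
Union bound over 47 events: 47·0.0010028 = 0.04713.

0.0471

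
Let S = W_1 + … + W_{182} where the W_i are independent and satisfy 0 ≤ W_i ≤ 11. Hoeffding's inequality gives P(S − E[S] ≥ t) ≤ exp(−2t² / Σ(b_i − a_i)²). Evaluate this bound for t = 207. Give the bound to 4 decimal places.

Σ(b_i − a_i)² = 182·(11)² = 22022.
Exponent = 2·207²/22022 = 3.8915.
Bound = exp(−3.8915) = 0.02042.

0.0204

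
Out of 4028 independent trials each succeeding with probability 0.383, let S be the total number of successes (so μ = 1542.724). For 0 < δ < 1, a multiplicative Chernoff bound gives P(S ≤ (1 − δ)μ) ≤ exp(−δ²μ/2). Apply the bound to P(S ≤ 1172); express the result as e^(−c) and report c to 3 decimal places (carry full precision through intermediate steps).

44.543

Write 1172 = (1 − δ)μ, so δ = 1 − 1172/1542.724 = 0.2403048…
Then the exponent is δ²μ/2 = (μ − 1172)²/(2μ) = 44.543380.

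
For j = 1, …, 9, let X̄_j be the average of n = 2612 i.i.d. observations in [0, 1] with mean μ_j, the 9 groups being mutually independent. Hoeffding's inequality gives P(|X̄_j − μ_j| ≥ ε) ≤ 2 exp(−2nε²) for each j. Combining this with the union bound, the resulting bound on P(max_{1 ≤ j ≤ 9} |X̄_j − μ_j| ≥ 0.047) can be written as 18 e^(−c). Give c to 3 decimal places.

11.540

Union bound over the 9 events: P(max_{1 ≤ j ≤ 9} |X̄_j − μ_j| ≥ 0.047) ≤ 9·2·exp(−2nε²) = 18 exp(−2·2612·0.047²).
So c = 2·2612·0.047² = 11.5398.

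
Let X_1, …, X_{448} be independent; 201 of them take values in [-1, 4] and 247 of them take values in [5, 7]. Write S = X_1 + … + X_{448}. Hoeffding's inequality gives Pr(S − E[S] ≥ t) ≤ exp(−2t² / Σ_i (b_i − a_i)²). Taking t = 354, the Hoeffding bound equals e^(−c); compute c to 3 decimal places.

Σ(b_i − a_i)² = 201·5² + 247·2² = 6013.
c = 2t² / 6013 = 2·354² / 6013 = 41.6817.

41.682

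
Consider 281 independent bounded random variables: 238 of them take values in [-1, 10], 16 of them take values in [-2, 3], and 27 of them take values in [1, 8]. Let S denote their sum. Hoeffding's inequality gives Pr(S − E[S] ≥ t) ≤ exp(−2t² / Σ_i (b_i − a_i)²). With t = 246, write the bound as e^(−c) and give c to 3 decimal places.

Σ(b_i − a_i)² = 238·11² + 16·5² + 27·7² = 30521.
c = 2t² / 30521 = 2·246² / 30521 = 3.9655.

3.966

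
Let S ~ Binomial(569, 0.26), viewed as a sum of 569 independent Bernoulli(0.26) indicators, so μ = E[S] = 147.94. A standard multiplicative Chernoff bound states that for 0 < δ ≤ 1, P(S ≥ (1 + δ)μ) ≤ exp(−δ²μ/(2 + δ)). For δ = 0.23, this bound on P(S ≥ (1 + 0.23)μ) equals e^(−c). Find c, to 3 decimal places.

3.509

c = δ²μ/(2 + δ) = 0.23²·147.94/(2 + 0.23) = 3.5094.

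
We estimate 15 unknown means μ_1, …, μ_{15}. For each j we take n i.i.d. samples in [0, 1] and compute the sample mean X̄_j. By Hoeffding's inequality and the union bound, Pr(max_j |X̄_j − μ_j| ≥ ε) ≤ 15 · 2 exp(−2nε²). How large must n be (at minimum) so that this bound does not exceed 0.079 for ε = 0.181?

Need 2·15·exp(−2nε²) ≤ 0.079, i.e. exp(−2nε²) ≤ 0.079/30.
So 2nε² ≥ ln(30/0.079) = 5.939505.
Hence n ≥ 5.939505/(2·0.181²) = 90.649.
The smallest integer n is 91.

91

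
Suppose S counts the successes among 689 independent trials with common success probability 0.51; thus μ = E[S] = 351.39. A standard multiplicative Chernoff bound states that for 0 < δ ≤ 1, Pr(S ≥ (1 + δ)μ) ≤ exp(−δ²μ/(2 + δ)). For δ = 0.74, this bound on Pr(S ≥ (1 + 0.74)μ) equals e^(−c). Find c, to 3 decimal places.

70.227

c = δ²μ/(2 + δ) = 0.74²·351.39/(2 + 0.74) = 70.2267.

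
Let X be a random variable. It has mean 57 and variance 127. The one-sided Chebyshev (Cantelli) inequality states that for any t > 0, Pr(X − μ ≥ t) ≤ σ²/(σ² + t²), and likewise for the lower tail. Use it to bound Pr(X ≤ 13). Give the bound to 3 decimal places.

0.062

Here σ² = 127 and t = 44, so σ² + t² = 2063.
Cantelli's bound: 127/2063 = 0.0616.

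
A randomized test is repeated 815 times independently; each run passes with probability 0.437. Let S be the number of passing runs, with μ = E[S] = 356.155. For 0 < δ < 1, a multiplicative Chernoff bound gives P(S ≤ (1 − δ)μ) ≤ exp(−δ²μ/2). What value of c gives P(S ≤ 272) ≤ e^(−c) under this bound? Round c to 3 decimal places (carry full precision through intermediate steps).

Write 272 = (1 − δ)μ, so δ = 1 − 272/356.155 = 0.2362876…
Then the exponent is δ²μ/2 = (μ − 272)²/(2μ) = 9.942390.

9.942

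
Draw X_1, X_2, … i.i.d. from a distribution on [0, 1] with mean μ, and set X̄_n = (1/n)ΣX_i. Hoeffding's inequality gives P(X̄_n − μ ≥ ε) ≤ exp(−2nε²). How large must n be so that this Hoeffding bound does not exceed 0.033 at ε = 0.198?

44

Require exp(−2nε²) ≤ 0.033, i.e. 2nε² ≥ ln(1/0.033) = 3.411248.
So n ≥ 3.411248 / (2·0.198²) = 43.506.
The smallest integer n is 44.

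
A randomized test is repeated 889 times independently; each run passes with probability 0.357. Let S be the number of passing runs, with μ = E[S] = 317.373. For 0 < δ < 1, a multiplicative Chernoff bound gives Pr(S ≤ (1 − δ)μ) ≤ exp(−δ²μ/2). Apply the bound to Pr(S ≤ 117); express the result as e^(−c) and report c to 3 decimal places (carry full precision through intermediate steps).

Write 117 = (1 − δ)μ, so δ = 1 − 117/317.373 = 0.6313486…
Then the exponent is δ²μ/2 = (μ − 117)²/(2μ) = 63.252607.

63.253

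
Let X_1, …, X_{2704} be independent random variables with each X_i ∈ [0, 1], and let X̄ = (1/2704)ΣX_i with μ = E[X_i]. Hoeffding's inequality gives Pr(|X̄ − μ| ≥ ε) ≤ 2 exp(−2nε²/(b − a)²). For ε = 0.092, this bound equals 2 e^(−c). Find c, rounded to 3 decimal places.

c = 2nε²/(b − a)² = 2·2704·0.092² / 1² = 45.7733.

45.773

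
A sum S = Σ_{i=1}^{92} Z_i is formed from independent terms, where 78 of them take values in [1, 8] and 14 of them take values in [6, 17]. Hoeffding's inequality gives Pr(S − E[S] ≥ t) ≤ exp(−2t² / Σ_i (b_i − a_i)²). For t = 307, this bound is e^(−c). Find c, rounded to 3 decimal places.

34.173

Σ(b_i − a_i)² = 78·7² + 14·11² = 5516.
c = 2t² / 5516 = 2·307² / 5516 = 34.1730.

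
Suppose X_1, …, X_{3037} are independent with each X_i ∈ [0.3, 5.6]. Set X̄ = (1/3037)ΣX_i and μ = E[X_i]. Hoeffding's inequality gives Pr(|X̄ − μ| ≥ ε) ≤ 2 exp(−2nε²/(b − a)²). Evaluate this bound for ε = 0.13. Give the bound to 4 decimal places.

0.0518

Exponent: 2nε²/(b − a)² = 2·3037·0.13² / 5.3² = 3.65435.
Bound = 2·exp(−3.65435) = 0.05176.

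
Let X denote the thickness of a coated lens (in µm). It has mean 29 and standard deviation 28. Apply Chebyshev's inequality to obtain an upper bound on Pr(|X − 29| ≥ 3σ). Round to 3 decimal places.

Chebyshev: Pr(|X − μ| ≥ t) ≤ Var(X)/t².
Var(X) = σ² = 28² = 784.
t = 3·28 = 84.
Bound = 784 / 7056 = 0.1111.

0.111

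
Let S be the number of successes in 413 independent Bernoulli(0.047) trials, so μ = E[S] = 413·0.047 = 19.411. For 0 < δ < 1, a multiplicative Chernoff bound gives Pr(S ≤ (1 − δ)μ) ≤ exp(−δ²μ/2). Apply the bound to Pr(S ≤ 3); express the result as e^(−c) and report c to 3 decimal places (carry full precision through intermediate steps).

6.937

Write 3 = (1 − δ)μ, so δ = 1 − 3/19.411 = 0.8454485…
Then the exponent is δ²μ/2 = (μ − 3)²/(2μ) = 6.937327.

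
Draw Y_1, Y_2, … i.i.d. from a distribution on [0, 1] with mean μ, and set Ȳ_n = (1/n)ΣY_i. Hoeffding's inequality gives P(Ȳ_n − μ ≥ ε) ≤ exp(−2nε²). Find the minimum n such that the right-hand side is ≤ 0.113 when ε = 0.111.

89

Require exp(−2nε²) ≤ 0.113, i.e. 2nε² ≥ ln(1/0.113) = 2.180367.
So n ≥ 2.180367 / (2·0.111²) = 88.482.
The smallest integer n is 89.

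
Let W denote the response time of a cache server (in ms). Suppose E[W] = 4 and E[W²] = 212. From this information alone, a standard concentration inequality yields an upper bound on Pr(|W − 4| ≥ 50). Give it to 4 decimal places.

0.0784

The first two moments determine the variance, so Chebyshev's inequality is the sharpest standard bound available.
Var(W) = E[W²] − (E[W])² = 212 − 16 = 196.
Chebyshev's inequality: Pr(|W − μ| ≥ t) ≤ Var(W)/t² = 196/2500 = 0.0784.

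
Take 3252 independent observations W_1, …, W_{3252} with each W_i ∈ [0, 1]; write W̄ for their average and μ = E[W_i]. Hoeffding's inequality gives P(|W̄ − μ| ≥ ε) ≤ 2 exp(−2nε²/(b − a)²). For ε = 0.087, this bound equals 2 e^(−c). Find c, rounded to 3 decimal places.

49.229

c = 2nε²/(b − a)² = 2·3252·0.087² / 1² = 49.2288.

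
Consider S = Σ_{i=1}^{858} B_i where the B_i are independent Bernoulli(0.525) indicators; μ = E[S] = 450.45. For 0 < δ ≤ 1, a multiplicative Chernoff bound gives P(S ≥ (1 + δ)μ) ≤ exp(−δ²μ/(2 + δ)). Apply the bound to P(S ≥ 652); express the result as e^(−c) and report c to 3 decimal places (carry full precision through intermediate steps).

36.847

Write 652 = (1 + δ)μ, so δ = 652/450.45 − 1 = 0.4474414…
Then the exponent is δ²μ/(2 + δ) = (652 − μ)² / (μ·(2 + δ)) = 36.847388.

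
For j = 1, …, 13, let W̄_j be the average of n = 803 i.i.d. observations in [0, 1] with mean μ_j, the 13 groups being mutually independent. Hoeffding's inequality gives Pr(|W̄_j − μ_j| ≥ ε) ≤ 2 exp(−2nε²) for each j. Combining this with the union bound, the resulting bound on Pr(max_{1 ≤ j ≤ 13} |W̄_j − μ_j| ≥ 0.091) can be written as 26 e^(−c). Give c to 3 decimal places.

13.299

Union bound over the 13 events: Pr(max_{1 ≤ j ≤ 13} |W̄_j − μ_j| ≥ 0.091) ≤ 13·2·exp(−2nε²) = 26 exp(−2·803·0.091²).
So c = 2·803·0.091² = 13.2993.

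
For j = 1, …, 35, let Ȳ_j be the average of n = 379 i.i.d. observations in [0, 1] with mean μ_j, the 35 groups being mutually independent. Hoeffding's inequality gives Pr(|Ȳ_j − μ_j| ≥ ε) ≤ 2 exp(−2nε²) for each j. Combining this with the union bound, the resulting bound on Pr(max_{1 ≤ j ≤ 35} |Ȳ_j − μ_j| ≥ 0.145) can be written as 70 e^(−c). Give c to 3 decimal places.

Union bound over the 35 events: Pr(max_{1 ≤ j ≤ 35} |Ȳ_j − μ_j| ≥ 0.145) ≤ 35·2·exp(−2nε²) = 70 exp(−2·379·0.145²).
So c = 2·379·0.145² = 15.9369.

15.937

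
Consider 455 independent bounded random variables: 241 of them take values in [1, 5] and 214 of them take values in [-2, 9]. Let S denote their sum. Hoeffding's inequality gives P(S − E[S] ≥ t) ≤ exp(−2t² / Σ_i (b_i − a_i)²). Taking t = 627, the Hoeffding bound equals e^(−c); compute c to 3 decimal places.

26.429

Σ(b_i − a_i)² = 241·4² + 214·11² = 29750.
c = 2t² / 29750 = 2·627² / 29750 = 26.4288.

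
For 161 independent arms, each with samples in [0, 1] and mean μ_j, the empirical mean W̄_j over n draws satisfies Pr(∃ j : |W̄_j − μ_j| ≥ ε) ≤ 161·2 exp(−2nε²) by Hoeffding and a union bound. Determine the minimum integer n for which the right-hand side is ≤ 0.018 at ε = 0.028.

6245

Need 2·161·exp(−2nε²) ≤ 0.018, i.e. exp(−2nε²) ≤ 0.018/322.
So 2nε² ≥ ln(322/0.018) = 9.791935.
Hence n ≥ 9.791935/(2·0.028²) = 6244.857.
The smallest integer n is 6245.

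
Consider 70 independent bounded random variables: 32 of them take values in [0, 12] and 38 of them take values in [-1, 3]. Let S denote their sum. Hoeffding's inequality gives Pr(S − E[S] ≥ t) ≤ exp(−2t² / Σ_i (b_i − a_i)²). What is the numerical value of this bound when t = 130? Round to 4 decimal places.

0.0015

Σ(b_i − a_i)² = 32·12² + 38·4² = 5216.
Exponent = 2·130² / 5216 = 6.48006.
Bound = exp(−6.48006) = 0.00153.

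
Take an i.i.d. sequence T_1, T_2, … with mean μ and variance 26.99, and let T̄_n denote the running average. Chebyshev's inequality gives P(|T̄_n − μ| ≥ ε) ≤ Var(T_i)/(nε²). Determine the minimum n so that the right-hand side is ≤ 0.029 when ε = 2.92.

110

Require 26.99/(n·2.92²) ≤ 0.029, i.e. n ≥ 26.99/(0.029·2.92²) = 109.154.
The smallest integer n is 110.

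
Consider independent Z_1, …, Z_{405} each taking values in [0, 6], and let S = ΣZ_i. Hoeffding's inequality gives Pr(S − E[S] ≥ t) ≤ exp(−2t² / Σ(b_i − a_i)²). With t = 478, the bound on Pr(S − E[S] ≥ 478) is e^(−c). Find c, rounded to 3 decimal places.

31.342

Σ(b_i − a_i)² = 405·(6)² = 14580.
c = 2t²/14580 = 2·478²/14580 = 31.3421.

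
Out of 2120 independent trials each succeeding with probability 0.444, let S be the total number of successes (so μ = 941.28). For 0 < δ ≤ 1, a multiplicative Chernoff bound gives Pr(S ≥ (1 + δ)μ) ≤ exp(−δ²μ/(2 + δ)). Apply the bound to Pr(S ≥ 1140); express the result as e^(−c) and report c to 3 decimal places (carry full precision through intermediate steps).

Write 1140 = (1 + δ)μ, so δ = 1140/941.28 − 1 = 0.2111168…
Then the exponent is δ²μ/(2 + δ) = (1140 − μ)² / (μ·(2 + δ)) = 18.973727.

18.974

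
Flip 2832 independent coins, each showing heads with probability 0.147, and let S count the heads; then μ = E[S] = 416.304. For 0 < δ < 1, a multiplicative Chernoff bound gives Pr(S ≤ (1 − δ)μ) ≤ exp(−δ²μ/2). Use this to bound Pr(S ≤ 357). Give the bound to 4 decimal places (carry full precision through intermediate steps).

Write 357 = (1 − δ)μ, so δ = 1 − 357/416.304 = 0.1424536…
Then the exponent is δ²μ/2 = (μ − 357)²/(2μ) = 4.224034.
Bound = exp(−4.224034) = 0.01464.

0.0146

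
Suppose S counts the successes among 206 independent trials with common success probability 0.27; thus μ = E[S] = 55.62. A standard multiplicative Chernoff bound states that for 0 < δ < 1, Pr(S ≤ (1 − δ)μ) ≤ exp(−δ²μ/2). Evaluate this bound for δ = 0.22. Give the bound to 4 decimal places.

0.2603

Exponent = δ²μ/2 = 0.22²·55.62/2 = 1.3460.
Bound = exp(−1.3460) = 0.26028.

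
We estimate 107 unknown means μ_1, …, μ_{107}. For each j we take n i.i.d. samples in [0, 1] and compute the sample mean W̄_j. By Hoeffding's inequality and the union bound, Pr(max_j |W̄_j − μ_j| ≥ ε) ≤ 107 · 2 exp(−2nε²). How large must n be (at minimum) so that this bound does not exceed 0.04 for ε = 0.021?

Need 2·107·exp(−2nε²) ≤ 0.04, i.e. exp(−2nε²) ≤ 0.04/214.
So 2nε² ≥ ln(214/0.04) = 8.584852.
Hence n ≥ 8.584852/(2·0.021²) = 9733.392.
The smallest integer n is 9734.

9734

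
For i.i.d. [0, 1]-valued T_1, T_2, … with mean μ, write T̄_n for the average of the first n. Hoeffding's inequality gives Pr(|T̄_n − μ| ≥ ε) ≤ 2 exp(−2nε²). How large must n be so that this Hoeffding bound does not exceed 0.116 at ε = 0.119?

Require 2·exp(−2nε²) ≤ 0.116, i.e. 2nε² ≥ ln(2/0.116) = 2.847312.
So n ≥ 2.847312 / (2·0.119²) = 100.534.
The smallest integer n is 101.

101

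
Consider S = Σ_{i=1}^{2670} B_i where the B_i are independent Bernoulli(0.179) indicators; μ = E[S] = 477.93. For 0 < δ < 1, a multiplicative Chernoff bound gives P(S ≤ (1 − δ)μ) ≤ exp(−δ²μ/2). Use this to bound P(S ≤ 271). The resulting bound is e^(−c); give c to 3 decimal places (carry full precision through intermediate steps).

Write 271 = (1 − δ)μ, so δ = 1 − 271/477.93 = 0.4329714…
Then the exponent is δ²μ/2 = (μ − 271)²/(2μ) = 44.797381.

44.797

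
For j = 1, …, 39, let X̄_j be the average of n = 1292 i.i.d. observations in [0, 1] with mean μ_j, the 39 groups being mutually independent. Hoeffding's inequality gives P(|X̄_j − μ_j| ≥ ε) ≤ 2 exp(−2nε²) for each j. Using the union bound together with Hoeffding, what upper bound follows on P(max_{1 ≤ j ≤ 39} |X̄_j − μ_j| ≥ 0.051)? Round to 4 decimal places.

0.0940

Per-experiment Hoeffding bound: 2·exp(−2·1292·0.051²) = 2·exp(−6.72098) = 0.0024107.
Union bound over 39 events: 39·0.0024107 = 0.09402.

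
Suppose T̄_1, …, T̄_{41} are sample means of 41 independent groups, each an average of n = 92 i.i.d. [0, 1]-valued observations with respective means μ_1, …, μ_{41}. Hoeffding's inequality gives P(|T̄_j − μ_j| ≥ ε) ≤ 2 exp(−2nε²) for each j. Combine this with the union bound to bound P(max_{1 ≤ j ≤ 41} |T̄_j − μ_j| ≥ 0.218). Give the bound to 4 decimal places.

Per-experiment Hoeffding bound: 2·exp(−2·92·0.218²) = 2·exp(−8.74442) = 0.0003187.
Union bound over 41 events: 41·0.0003187 = 0.01307.

0.0131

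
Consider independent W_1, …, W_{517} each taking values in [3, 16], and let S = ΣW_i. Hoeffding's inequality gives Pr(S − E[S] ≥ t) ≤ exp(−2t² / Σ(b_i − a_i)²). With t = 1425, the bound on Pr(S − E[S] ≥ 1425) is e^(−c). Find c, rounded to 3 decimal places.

46.482

Σ(b_i − a_i)² = 517·(13)² = 87373.
c = 2t²/87373 = 2·1425²/87373 = 46.4818.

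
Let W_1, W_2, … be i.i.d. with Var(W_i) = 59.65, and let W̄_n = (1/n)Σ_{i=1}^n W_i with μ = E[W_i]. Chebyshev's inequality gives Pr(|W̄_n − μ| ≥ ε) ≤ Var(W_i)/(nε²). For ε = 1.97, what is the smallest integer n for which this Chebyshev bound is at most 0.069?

223

Require 59.65/(n·1.97²) ≤ 0.069, i.e. n ≥ 59.65/(0.069·1.97²) = 222.756.
The smallest integer n is 223.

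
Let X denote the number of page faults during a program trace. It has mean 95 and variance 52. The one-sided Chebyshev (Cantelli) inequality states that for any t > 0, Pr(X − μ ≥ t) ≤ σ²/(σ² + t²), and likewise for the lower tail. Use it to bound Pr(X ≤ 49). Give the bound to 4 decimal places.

Here σ² = 52 and t = 46, so σ² + t² = 2168.
Cantelli's bound: 52/2168 = 0.0240.

0.0240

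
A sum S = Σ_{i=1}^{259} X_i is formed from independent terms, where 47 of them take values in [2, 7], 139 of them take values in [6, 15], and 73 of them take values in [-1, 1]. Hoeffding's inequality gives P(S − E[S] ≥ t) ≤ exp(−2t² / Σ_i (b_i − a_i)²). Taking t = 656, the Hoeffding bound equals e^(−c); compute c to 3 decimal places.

67.631

Σ(b_i − a_i)² = 47·5² + 139·9² + 73·2² = 12726.
c = 2t² / 12726 = 2·656² / 12726 = 67.6310.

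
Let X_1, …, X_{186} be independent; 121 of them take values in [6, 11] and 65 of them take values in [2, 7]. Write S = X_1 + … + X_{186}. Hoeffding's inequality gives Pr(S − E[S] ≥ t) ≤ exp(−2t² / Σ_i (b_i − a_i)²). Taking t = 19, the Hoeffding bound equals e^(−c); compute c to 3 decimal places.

Σ(b_i − a_i)² = 121·5² + 65·5² = 4650.
c = 2t² / 4650 = 2·19² / 4650 = 0.1553.

0.155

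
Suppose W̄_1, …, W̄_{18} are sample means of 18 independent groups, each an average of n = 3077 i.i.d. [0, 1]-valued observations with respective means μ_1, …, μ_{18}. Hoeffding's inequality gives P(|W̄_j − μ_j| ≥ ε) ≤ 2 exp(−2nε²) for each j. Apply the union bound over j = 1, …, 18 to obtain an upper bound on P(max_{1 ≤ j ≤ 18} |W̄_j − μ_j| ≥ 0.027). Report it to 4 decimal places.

Per-experiment Hoeffding bound: 2·exp(−2·3077·0.027²) = 2·exp(−4.48627) = 0.022525.
Union bound over 18 events: 18·0.022525 = 0.40545.

0.4055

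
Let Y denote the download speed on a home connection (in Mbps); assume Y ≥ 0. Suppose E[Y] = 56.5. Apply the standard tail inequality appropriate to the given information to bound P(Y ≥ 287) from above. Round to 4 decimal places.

0.1969

Only the mean of a non-negative variable is known, so Markov's inequality is the applicable tail bound.
Markov's inequality: for a non-negative random variable, P(Y ≥ a) ≤ E[Y]/a.
Here E[Y] = 56.5 and a = 287, so the bound is 56.5/287 = 0.1969.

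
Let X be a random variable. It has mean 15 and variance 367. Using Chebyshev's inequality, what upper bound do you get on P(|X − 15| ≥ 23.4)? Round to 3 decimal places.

Chebyshev: P(|X − μ| ≥ t) ≤ Var(X)/t².
Bound = 367 / 547.56 = 0.6702.

0.670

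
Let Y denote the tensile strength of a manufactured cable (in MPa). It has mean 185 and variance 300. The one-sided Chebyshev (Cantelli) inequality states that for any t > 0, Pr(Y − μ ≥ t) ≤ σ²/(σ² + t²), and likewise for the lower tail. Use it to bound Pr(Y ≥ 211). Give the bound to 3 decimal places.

0.307

Here σ² = 300 and t = 26, so σ² + t² = 976.
Cantelli's bound: 300/976 = 0.3074.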